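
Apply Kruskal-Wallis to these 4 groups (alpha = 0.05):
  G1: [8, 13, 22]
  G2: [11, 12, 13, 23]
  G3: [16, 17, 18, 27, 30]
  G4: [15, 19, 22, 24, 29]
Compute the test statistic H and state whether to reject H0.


Step 1: Combine all N = 17 observations and assign midranks.
sorted (value, group, rank): (8,G1,1), (11,G2,2), (12,G2,3), (13,G1,4.5), (13,G2,4.5), (15,G4,6), (16,G3,7), (17,G3,8), (18,G3,9), (19,G4,10), (22,G1,11.5), (22,G4,11.5), (23,G2,13), (24,G4,14), (27,G3,15), (29,G4,16), (30,G3,17)
Step 2: Sum ranks within each group.
R_1 = 17 (n_1 = 3)
R_2 = 22.5 (n_2 = 4)
R_3 = 56 (n_3 = 5)
R_4 = 57.5 (n_4 = 5)
Step 3: H = 12/(N(N+1)) * sum(R_i^2/n_i) - 3(N+1)
     = 12/(17*18) * (17^2/3 + 22.5^2/4 + 56^2/5 + 57.5^2/5) - 3*18
     = 0.039216 * 1511.35 - 54
     = 5.268464.
Step 4: Ties present; correction factor C = 1 - 12/(17^3 - 17) = 0.997549. Corrected H = 5.268464 / 0.997549 = 5.281409.
Step 5: Under H0, H ~ chi^2(3); p-value = 0.152313.
Step 6: alpha = 0.05. fail to reject H0.

H = 5.2814, df = 3, p = 0.152313, fail to reject H0.


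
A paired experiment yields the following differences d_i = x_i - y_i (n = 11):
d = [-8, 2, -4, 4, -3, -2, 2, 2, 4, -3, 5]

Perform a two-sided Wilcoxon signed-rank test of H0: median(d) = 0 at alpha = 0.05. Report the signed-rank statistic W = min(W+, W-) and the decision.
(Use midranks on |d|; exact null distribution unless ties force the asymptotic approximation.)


Step 1: Drop any zero differences (none here) and take |d_i|.
|d| = [8, 2, 4, 4, 3, 2, 2, 2, 4, 3, 5]
Step 2: Midrank |d_i| (ties get averaged ranks).
ranks: |8|->11, |2|->2.5, |4|->8, |4|->8, |3|->5.5, |2|->2.5, |2|->2.5, |2|->2.5, |4|->8, |3|->5.5, |5|->10
Step 3: Attach original signs; sum ranks with positive sign and with negative sign.
W+ = 2.5 + 8 + 2.5 + 2.5 + 8 + 10 = 33.5
W- = 11 + 8 + 5.5 + 2.5 + 5.5 = 32.5
(Check: W+ + W- = 66 should equal n(n+1)/2 = 66.)
Step 4: Test statistic W = min(W+, W-) = 32.5.
Step 5: Ties in |d|, so use the tie-corrected normal approximation.
        E[W] = n(n+1)/4 = 11*12/4 = 33.
        Tie groups: |d|=2 (t=4), |d|=3 (t=2), |d|=4 (t=3); sum(t^3 - t) = 90.
        Var[W] = n(n+1)(2n+1)/24 - sum(t^3-t)/48 = 3036/24 - 90/48 = 124.625.
        z = (W - E[W]) / sqrt(Var[W]) = (32.5 - 33) / 11.1636 = -0.0448.
        Two-sided p = 2*Phi(z) = 0.964276.
Step 6: alpha = 0.05. fail to reject H0.

W+ = 33.5, W- = 32.5, W = min = 32.5, p = 0.964276, fail to reject H0.


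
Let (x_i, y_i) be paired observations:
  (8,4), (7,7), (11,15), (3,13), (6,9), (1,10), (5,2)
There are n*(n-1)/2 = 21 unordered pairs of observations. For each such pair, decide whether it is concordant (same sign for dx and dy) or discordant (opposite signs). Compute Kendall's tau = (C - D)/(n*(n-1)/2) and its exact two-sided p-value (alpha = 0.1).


Step 1: Enumerate the 21 unordered pairs (i,j) with i<j and classify each by sign(x_j-x_i) * sign(y_j-y_i).
  (1,2):dx=-1,dy=+3->D; (1,3):dx=+3,dy=+11->C; (1,4):dx=-5,dy=+9->D; (1,5):dx=-2,dy=+5->D
  (1,6):dx=-7,dy=+6->D; (1,7):dx=-3,dy=-2->C; (2,3):dx=+4,dy=+8->C; (2,4):dx=-4,dy=+6->D
  (2,5):dx=-1,dy=+2->D; (2,6):dx=-6,dy=+3->D; (2,7):dx=-2,dy=-5->C; (3,4):dx=-8,dy=-2->C
  (3,5):dx=-5,dy=-6->C; (3,6):dx=-10,dy=-5->C; (3,7):dx=-6,dy=-13->C; (4,5):dx=+3,dy=-4->D
  (4,6):dx=-2,dy=-3->C; (4,7):dx=+2,dy=-11->D; (5,6):dx=-5,dy=+1->D; (5,7):dx=-1,dy=-7->C
  (6,7):dx=+4,dy=-8->D
Step 2: C = 10, D = 11, total pairs = 21.
Step 3: tau = (C - D)/(n(n-1)/2) = (10 - 11)/21 = -0.047619.
Step 4: Exact two-sided p-value (enumerate n! = 5040 permutations of y under H0): p = 1.000000.
Step 5: alpha = 0.1. fail to reject H0.

tau_b = -0.0476 (C=10, D=11), p = 1.000000, fail to reject H0.


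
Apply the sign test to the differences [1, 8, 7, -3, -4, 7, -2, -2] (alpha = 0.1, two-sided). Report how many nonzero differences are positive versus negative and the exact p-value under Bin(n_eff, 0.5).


Step 1: Discard zero differences. Original n = 8; n_eff = number of nonzero differences = 8.
Nonzero differences (with sign): +1, +8, +7, -3, -4, +7, -2, -2
Step 2: Count signs: positive = 4, negative = 4.
Step 3: Under H0: P(positive) = 0.5, so the number of positives S ~ Bin(8, 0.5).
Step 4: Two-sided exact p-value = sum of Bin(8,0.5) probabilities at or below the observed probability = 1.000000.
Step 5: alpha = 0.1. fail to reject H0.

n_eff = 8, pos = 4, neg = 4, p = 1.000000, fail to reject H0.


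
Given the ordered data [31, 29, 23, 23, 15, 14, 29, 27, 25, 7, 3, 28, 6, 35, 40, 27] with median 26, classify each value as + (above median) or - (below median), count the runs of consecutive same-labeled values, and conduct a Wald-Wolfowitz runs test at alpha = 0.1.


Step 1: Compute median = 26; label A = above, B = below.
Labels in order: AABBBBAABBBABAAA  (n_A = 8, n_B = 8)
Step 2: Count runs R = 7.
Step 3: Under H0 (random ordering), E[R] = 2*n_A*n_B/(n_A+n_B) + 1 = 2*8*8/16 + 1 = 9.0000.
        Var[R] = 2*n_A*n_B*(2*n_A*n_B - n_A - n_B) / ((n_A+n_B)^2 * (n_A+n_B-1)) = 14336/3840 = 3.7333.
        SD[R] = 1.9322.
Step 4: Continuity-corrected z = (R + 0.5 - E[R]) / SD[R] = (7 + 0.5 - 9.0000) / 1.9322 = -0.7763.
Step 5: Two-sided p-value via normal approximation = 2*(1 - Phi(|z|)) = 0.437558.
Step 6: alpha = 0.1. fail to reject H0.

R = 7, z = -0.7763, p = 0.437558, fail to reject H0.


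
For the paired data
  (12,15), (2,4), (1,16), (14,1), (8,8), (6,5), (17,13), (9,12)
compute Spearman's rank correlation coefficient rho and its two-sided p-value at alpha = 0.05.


Step 1: Rank x and y separately (midranks; no ties here).
rank(x): 12->6, 2->2, 1->1, 14->7, 8->4, 6->3, 17->8, 9->5
rank(y): 15->7, 4->2, 16->8, 1->1, 8->4, 5->3, 13->6, 12->5
Step 2: d_i = R_x(i) - R_y(i); compute d_i^2.
  (6-7)^2=1, (2-2)^2=0, (1-8)^2=49, (7-1)^2=36, (4-4)^2=0, (3-3)^2=0, (8-6)^2=4, (5-5)^2=0
sum(d^2) = 90.
Step 3: rho = 1 - 6*90 / (8*(8^2 - 1)) = 1 - 540/504 = -0.071429.
Step 4: Under H0, t = rho * sqrt((n-2)/(1-rho^2)) = -0.1754 ~ t(6).
Step 5: Two-sided p-value from the t-distribution with 6 df = 0.866526.
Step 6: alpha = 0.05. fail to reject H0.

rho = -0.0714, p = 0.866526, fail to reject H0 at alpha = 0.05.


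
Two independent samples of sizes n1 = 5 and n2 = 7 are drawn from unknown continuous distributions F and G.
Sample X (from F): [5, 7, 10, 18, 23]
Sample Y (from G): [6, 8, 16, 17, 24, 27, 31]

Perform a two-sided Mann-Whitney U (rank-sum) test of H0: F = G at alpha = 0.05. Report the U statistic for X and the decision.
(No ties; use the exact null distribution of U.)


Step 1: Combine and sort all 12 observations; assign midranks.
sorted (value, group): (5,X), (6,Y), (7,X), (8,Y), (10,X), (16,Y), (17,Y), (18,X), (23,X), (24,Y), (27,Y), (31,Y)
ranks: 5->1, 6->2, 7->3, 8->4, 10->5, 16->6, 17->7, 18->8, 23->9, 24->10, 27->11, 31->12
Step 2: Rank sum for X: R1 = 1 + 3 + 5 + 8 + 9 = 26.
Step 3: U_X = R1 - n1(n1+1)/2 = 26 - 5*6/2 = 26 - 15 = 11.
       U_Y = n1*n2 - U_X = 35 - 11 = 24.
Step 4: No ties, so the exact null distribution of U (based on enumerating the C(12,5) = 792 equally likely rank assignments) gives the two-sided p-value.
Step 5: p-value = 0.343434; compare to alpha = 0.05. fail to reject H0.

U_X = 11, p = 0.343434, fail to reject H0 at alpha = 0.05.


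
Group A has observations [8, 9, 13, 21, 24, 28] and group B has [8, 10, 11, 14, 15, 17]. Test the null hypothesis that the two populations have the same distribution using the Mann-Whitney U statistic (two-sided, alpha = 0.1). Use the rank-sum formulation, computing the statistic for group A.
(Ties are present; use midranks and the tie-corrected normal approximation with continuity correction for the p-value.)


Step 1: Combine and sort all 12 observations; assign midranks.
sorted (value, group): (8,X), (8,Y), (9,X), (10,Y), (11,Y), (13,X), (14,Y), (15,Y), (17,Y), (21,X), (24,X), (28,X)
ranks: 8->1.5, 8->1.5, 9->3, 10->4, 11->5, 13->6, 14->7, 15->8, 17->9, 21->10, 24->11, 28->12
Step 2: Rank sum for X: R1 = 1.5 + 3 + 6 + 10 + 11 + 12 = 43.5.
Step 3: U_X = R1 - n1(n1+1)/2 = 43.5 - 6*7/2 = 43.5 - 21 = 22.5.
       U_Y = n1*n2 - U_X = 36 - 22.5 = 13.5.
Step 4: Ties are present, so use the tie-corrected normal approximation (with continuity correction) for the p-value.
Step 5: p-value = 0.521110; compare to alpha = 0.1. fail to reject H0.

U_X = 22.5, p = 0.521110, fail to reject H0 at alpha = 0.1.


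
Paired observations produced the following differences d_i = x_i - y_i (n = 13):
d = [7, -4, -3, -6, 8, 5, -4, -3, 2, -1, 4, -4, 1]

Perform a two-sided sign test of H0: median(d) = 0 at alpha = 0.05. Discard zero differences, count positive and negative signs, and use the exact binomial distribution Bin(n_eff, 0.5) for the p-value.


Step 1: Discard zero differences. Original n = 13; n_eff = number of nonzero differences = 13.
Nonzero differences (with sign): +7, -4, -3, -6, +8, +5, -4, -3, +2, -1, +4, -4, +1
Step 2: Count signs: positive = 6, negative = 7.
Step 3: Under H0: P(positive) = 0.5, so the number of positives S ~ Bin(13, 0.5).
Step 4: Two-sided exact p-value = sum of Bin(13,0.5) probabilities at or below the observed probability = 1.000000.
Step 5: alpha = 0.05. fail to reject H0.

n_eff = 13, pos = 6, neg = 7, p = 1.000000, fail to reject H0.


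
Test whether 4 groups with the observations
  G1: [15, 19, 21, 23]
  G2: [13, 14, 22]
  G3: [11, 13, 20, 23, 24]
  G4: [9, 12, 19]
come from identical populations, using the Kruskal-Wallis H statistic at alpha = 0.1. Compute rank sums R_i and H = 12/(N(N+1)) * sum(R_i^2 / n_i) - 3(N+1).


Step 1: Combine all N = 15 observations and assign midranks.
sorted (value, group, rank): (9,G4,1), (11,G3,2), (12,G4,3), (13,G2,4.5), (13,G3,4.5), (14,G2,6), (15,G1,7), (19,G1,8.5), (19,G4,8.5), (20,G3,10), (21,G1,11), (22,G2,12), (23,G1,13.5), (23,G3,13.5), (24,G3,15)
Step 2: Sum ranks within each group.
R_1 = 40 (n_1 = 4)
R_2 = 22.5 (n_2 = 3)
R_3 = 45 (n_3 = 5)
R_4 = 12.5 (n_4 = 3)
Step 3: H = 12/(N(N+1)) * sum(R_i^2/n_i) - 3(N+1)
     = 12/(15*16) * (40^2/4 + 22.5^2/3 + 45^2/5 + 12.5^2/3) - 3*16
     = 0.050000 * 1025.83 - 48
     = 3.291667.
Step 4: Ties present; correction factor C = 1 - 18/(15^3 - 15) = 0.994643. Corrected H = 3.291667 / 0.994643 = 3.309396.
Step 5: Under H0, H ~ chi^2(3); p-value = 0.346337.
Step 6: alpha = 0.1. fail to reject H0.

H = 3.3094, df = 3, p = 0.346337, fail to reject H0.


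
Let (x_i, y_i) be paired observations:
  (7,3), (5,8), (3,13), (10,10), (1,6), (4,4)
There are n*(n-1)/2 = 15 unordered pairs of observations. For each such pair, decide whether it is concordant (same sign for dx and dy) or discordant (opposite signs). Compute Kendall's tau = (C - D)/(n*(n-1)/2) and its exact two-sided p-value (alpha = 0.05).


Step 1: Enumerate the 15 unordered pairs (i,j) with i<j and classify each by sign(x_j-x_i) * sign(y_j-y_i).
  (1,2):dx=-2,dy=+5->D; (1,3):dx=-4,dy=+10->D; (1,4):dx=+3,dy=+7->C; (1,5):dx=-6,dy=+3->D
  (1,6):dx=-3,dy=+1->D; (2,3):dx=-2,dy=+5->D; (2,4):dx=+5,dy=+2->C; (2,5):dx=-4,dy=-2->C
  (2,6):dx=-1,dy=-4->C; (3,4):dx=+7,dy=-3->D; (3,5):dx=-2,dy=-7->C; (3,6):dx=+1,dy=-9->D
  (4,5):dx=-9,dy=-4->C; (4,6):dx=-6,dy=-6->C; (5,6):dx=+3,dy=-2->D
Step 2: C = 7, D = 8, total pairs = 15.
Step 3: tau = (C - D)/(n(n-1)/2) = (7 - 8)/15 = -0.066667.
Step 4: Exact two-sided p-value (enumerate n! = 720 permutations of y under H0): p = 1.000000.
Step 5: alpha = 0.05. fail to reject H0.

tau_b = -0.0667 (C=7, D=8), p = 1.000000, fail to reject H0.


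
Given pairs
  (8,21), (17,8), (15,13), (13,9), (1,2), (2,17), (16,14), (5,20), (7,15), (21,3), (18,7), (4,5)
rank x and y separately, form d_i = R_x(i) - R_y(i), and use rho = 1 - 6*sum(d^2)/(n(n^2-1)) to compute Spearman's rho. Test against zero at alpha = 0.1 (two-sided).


Step 1: Rank x and y separately (midranks; no ties here).
rank(x): 8->6, 17->10, 15->8, 13->7, 1->1, 2->2, 16->9, 5->4, 7->5, 21->12, 18->11, 4->3
rank(y): 21->12, 8->5, 13->7, 9->6, 2->1, 17->10, 14->8, 20->11, 15->9, 3->2, 7->4, 5->3
Step 2: d_i = R_x(i) - R_y(i); compute d_i^2.
  (6-12)^2=36, (10-5)^2=25, (8-7)^2=1, (7-6)^2=1, (1-1)^2=0, (2-10)^2=64, (9-8)^2=1, (4-11)^2=49, (5-9)^2=16, (12-2)^2=100, (11-4)^2=49, (3-3)^2=0
sum(d^2) = 342.
Step 3: rho = 1 - 6*342 / (12*(12^2 - 1)) = 1 - 2052/1716 = -0.195804.
Step 4: Under H0, t = rho * sqrt((n-2)/(1-rho^2)) = -0.6314 ~ t(10).
Step 5: Two-sided p-value from the t-distribution with 10 df = 0.541936.
Step 6: alpha = 0.1. fail to reject H0.

rho = -0.1958, p = 0.541936, fail to reject H0 at alpha = 0.1.


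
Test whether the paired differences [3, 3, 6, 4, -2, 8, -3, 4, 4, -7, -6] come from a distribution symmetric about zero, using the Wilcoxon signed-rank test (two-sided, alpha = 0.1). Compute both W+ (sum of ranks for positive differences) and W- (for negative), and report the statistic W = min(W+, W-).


Step 1: Drop any zero differences (none here) and take |d_i|.
|d| = [3, 3, 6, 4, 2, 8, 3, 4, 4, 7, 6]
Step 2: Midrank |d_i| (ties get averaged ranks).
ranks: |3|->3, |3|->3, |6|->8.5, |4|->6, |2|->1, |8|->11, |3|->3, |4|->6, |4|->6, |7|->10, |6|->8.5
Step 3: Attach original signs; sum ranks with positive sign and with negative sign.
W+ = 3 + 3 + 8.5 + 6 + 11 + 6 + 6 = 43.5
W- = 1 + 3 + 10 + 8.5 = 22.5
(Check: W+ + W- = 66 should equal n(n+1)/2 = 66.)
Step 4: Test statistic W = min(W+, W-) = 22.5.
Step 5: Ties in |d|, so use the tie-corrected normal approximation.
        E[W] = n(n+1)/4 = 11*12/4 = 33.
        Tie groups: |d|=3 (t=3), |d|=4 (t=3), |d|=6 (t=2); sum(t^3 - t) = 54.
        Var[W] = n(n+1)(2n+1)/24 - sum(t^3-t)/48 = 3036/24 - 54/48 = 125.375.
        z = (W - E[W]) / sqrt(Var[W]) = (22.5 - 33) / 11.1971 = -0.9377.
        Two-sided p = 2*Phi(z) = 0.348377.
Step 6: alpha = 0.1. fail to reject H0.

W+ = 43.5, W- = 22.5, W = min = 22.5, p = 0.348377, fail to reject H0.


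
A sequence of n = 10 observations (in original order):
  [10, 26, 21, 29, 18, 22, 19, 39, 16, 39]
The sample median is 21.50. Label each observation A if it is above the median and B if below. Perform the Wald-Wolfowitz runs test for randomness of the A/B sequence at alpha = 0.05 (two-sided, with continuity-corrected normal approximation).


Step 1: Compute median = 21.50; label A = above, B = below.
Labels in order: BABABABABA  (n_A = 5, n_B = 5)
Step 2: Count runs R = 10.
Step 3: Under H0 (random ordering), E[R] = 2*n_A*n_B/(n_A+n_B) + 1 = 2*5*5/10 + 1 = 6.0000.
        Var[R] = 2*n_A*n_B*(2*n_A*n_B - n_A - n_B) / ((n_A+n_B)^2 * (n_A+n_B-1)) = 2000/900 = 2.2222.
        SD[R] = 1.4907.
Step 4: Continuity-corrected z = (R - 0.5 - E[R]) / SD[R] = (10 - 0.5 - 6.0000) / 1.4907 = 2.3479.
Step 5: Two-sided p-value via normal approximation = 2*(1 - Phi(|z|)) = 0.018881.
Step 6: alpha = 0.05. reject H0.

R = 10, z = 2.3479, p = 0.018881, reject H0.


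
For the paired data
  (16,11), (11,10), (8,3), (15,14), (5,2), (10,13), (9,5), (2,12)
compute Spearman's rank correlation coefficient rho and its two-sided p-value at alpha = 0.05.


Step 1: Rank x and y separately (midranks; no ties here).
rank(x): 16->8, 11->6, 8->3, 15->7, 5->2, 10->5, 9->4, 2->1
rank(y): 11->5, 10->4, 3->2, 14->8, 2->1, 13->7, 5->3, 12->6
Step 2: d_i = R_x(i) - R_y(i); compute d_i^2.
  (8-5)^2=9, (6-4)^2=4, (3-2)^2=1, (7-8)^2=1, (2-1)^2=1, (5-7)^2=4, (4-3)^2=1, (1-6)^2=25
sum(d^2) = 46.
Step 3: rho = 1 - 6*46 / (8*(8^2 - 1)) = 1 - 276/504 = 0.452381.
Step 4: Under H0, t = rho * sqrt((n-2)/(1-rho^2)) = 1.2425 ~ t(6).
Step 5: Two-sided p-value from the t-distribution with 6 df = 0.260405.
Step 6: alpha = 0.05. fail to reject H0.

rho = 0.4524, p = 0.260405, fail to reject H0 at alpha = 0.05.


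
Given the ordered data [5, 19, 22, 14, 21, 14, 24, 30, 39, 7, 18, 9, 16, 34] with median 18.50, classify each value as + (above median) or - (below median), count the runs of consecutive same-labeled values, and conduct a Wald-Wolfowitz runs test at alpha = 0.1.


Step 1: Compute median = 18.50; label A = above, B = below.
Labels in order: BAABABAAABBBBA  (n_A = 7, n_B = 7)
Step 2: Count runs R = 8.
Step 3: Under H0 (random ordering), E[R] = 2*n_A*n_B/(n_A+n_B) + 1 = 2*7*7/14 + 1 = 8.0000.
        Var[R] = 2*n_A*n_B*(2*n_A*n_B - n_A - n_B) / ((n_A+n_B)^2 * (n_A+n_B-1)) = 8232/2548 = 3.2308.
        SD[R] = 1.7974.
Step 4: R = E[R], so z = 0 with no continuity correction.
Step 5: Two-sided p-value via normal approximation = 2*(1 - Phi(|z|)) = 1.000000.
Step 6: alpha = 0.1. fail to reject H0.

R = 8, z = 0.0000, p = 1.000000, fail to reject H0.


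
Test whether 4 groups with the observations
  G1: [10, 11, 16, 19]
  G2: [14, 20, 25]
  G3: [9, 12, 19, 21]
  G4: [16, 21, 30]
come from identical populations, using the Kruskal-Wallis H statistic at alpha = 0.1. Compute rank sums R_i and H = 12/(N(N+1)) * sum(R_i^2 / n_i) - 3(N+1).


Step 1: Combine all N = 14 observations and assign midranks.
sorted (value, group, rank): (9,G3,1), (10,G1,2), (11,G1,3), (12,G3,4), (14,G2,5), (16,G1,6.5), (16,G4,6.5), (19,G1,8.5), (19,G3,8.5), (20,G2,10), (21,G3,11.5), (21,G4,11.5), (25,G2,13), (30,G4,14)
Step 2: Sum ranks within each group.
R_1 = 20 (n_1 = 4)
R_2 = 28 (n_2 = 3)
R_3 = 25 (n_3 = 4)
R_4 = 32 (n_4 = 3)
Step 3: H = 12/(N(N+1)) * sum(R_i^2/n_i) - 3(N+1)
     = 12/(14*15) * (20^2/4 + 28^2/3 + 25^2/4 + 32^2/3) - 3*15
     = 0.057143 * 858.917 - 45
     = 4.080952.
Step 4: Ties present; correction factor C = 1 - 18/(14^3 - 14) = 0.993407. Corrected H = 4.080952 / 0.993407 = 4.108038.
Step 5: Under H0, H ~ chi^2(3); p-value = 0.250032.
Step 6: alpha = 0.1. fail to reject H0.

H = 4.1080, df = 3, p = 0.250032, fail to reject H0.


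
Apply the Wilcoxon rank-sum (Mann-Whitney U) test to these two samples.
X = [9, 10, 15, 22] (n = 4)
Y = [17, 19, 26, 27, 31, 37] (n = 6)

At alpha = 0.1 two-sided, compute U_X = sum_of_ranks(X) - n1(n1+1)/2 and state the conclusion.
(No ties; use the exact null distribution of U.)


Step 1: Combine and sort all 10 observations; assign midranks.
sorted (value, group): (9,X), (10,X), (15,X), (17,Y), (19,Y), (22,X), (26,Y), (27,Y), (31,Y), (37,Y)
ranks: 9->1, 10->2, 15->3, 17->4, 19->5, 22->6, 26->7, 27->8, 31->9, 37->10
Step 2: Rank sum for X: R1 = 1 + 2 + 3 + 6 = 12.
Step 3: U_X = R1 - n1(n1+1)/2 = 12 - 4*5/2 = 12 - 10 = 2.
       U_Y = n1*n2 - U_X = 24 - 2 = 22.
Step 4: No ties, so the exact null distribution of U (based on enumerating the C(10,4) = 210 equally likely rank assignments) gives the two-sided p-value.
Step 5: p-value = 0.038095; compare to alpha = 0.1. reject H0.

U_X = 2, p = 0.038095, reject H0 at alpha = 0.1.


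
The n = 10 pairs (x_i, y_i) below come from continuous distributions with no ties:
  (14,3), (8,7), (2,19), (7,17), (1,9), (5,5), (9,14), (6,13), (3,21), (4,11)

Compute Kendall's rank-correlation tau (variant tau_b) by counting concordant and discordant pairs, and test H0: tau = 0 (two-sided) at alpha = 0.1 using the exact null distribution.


Step 1: Enumerate the 45 unordered pairs (i,j) with i<j and classify each by sign(x_j-x_i) * sign(y_j-y_i).
  (1,2):dx=-6,dy=+4->D; (1,3):dx=-12,dy=+16->D; (1,4):dx=-7,dy=+14->D; (1,5):dx=-13,dy=+6->D
  (1,6):dx=-9,dy=+2->D; (1,7):dx=-5,dy=+11->D; (1,8):dx=-8,dy=+10->D; (1,9):dx=-11,dy=+18->D
  (1,10):dx=-10,dy=+8->D; (2,3):dx=-6,dy=+12->D; (2,4):dx=-1,dy=+10->D; (2,5):dx=-7,dy=+2->D
  (2,6):dx=-3,dy=-2->C; (2,7):dx=+1,dy=+7->C; (2,8):dx=-2,dy=+6->D; (2,9):dx=-5,dy=+14->D
  (2,10):dx=-4,dy=+4->D; (3,4):dx=+5,dy=-2->D; (3,5):dx=-1,dy=-10->C; (3,6):dx=+3,dy=-14->D
  (3,7):dx=+7,dy=-5->D; (3,8):dx=+4,dy=-6->D; (3,9):dx=+1,dy=+2->C; (3,10):dx=+2,dy=-8->D
  (4,5):dx=-6,dy=-8->C; (4,6):dx=-2,dy=-12->C; (4,7):dx=+2,dy=-3->D; (4,8):dx=-1,dy=-4->C
  (4,9):dx=-4,dy=+4->D; (4,10):dx=-3,dy=-6->C; (5,6):dx=+4,dy=-4->D; (5,7):dx=+8,dy=+5->C
  (5,8):dx=+5,dy=+4->C; (5,9):dx=+2,dy=+12->C; (5,10):dx=+3,dy=+2->C; (6,7):dx=+4,dy=+9->C
  (6,8):dx=+1,dy=+8->C; (6,9):dx=-2,dy=+16->D; (6,10):dx=-1,dy=+6->D; (7,8):dx=-3,dy=-1->C
  (7,9):dx=-6,dy=+7->D; (7,10):dx=-5,dy=-3->C; (8,9):dx=-3,dy=+8->D; (8,10):dx=-2,dy=-2->C
  (9,10):dx=+1,dy=-10->D
Step 2: C = 17, D = 28, total pairs = 45.
Step 3: tau = (C - D)/(n(n-1)/2) = (17 - 28)/45 = -0.244444.
Step 4: Exact two-sided p-value (enumerate n! = 3628800 permutations of y under H0): p = 0.380720.
Step 5: alpha = 0.1. fail to reject H0.

tau_b = -0.2444 (C=17, D=28), p = 0.380720, fail to reject H0.


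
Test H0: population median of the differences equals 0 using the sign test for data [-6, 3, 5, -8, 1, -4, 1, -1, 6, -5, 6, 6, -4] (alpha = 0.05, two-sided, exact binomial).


Step 1: Discard zero differences. Original n = 13; n_eff = number of nonzero differences = 13.
Nonzero differences (with sign): -6, +3, +5, -8, +1, -4, +1, -1, +6, -5, +6, +6, -4
Step 2: Count signs: positive = 7, negative = 6.
Step 3: Under H0: P(positive) = 0.5, so the number of positives S ~ Bin(13, 0.5).
Step 4: Two-sided exact p-value = sum of Bin(13,0.5) probabilities at or below the observed probability = 1.000000.
Step 5: alpha = 0.05. fail to reject H0.

n_eff = 13, pos = 7, neg = 6, p = 1.000000, fail to reject H0.


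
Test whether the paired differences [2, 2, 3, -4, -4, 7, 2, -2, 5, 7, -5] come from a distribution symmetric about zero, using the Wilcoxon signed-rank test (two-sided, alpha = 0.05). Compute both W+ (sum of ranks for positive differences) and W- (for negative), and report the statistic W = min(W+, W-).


Step 1: Drop any zero differences (none here) and take |d_i|.
|d| = [2, 2, 3, 4, 4, 7, 2, 2, 5, 7, 5]
Step 2: Midrank |d_i| (ties get averaged ranks).
ranks: |2|->2.5, |2|->2.5, |3|->5, |4|->6.5, |4|->6.5, |7|->10.5, |2|->2.5, |2|->2.5, |5|->8.5, |7|->10.5, |5|->8.5
Step 3: Attach original signs; sum ranks with positive sign and with negative sign.
W+ = 2.5 + 2.5 + 5 + 10.5 + 2.5 + 8.5 + 10.5 = 42
W- = 6.5 + 6.5 + 2.5 + 8.5 = 24
(Check: W+ + W- = 66 should equal n(n+1)/2 = 66.)
Step 4: Test statistic W = min(W+, W-) = 24.
Step 5: Ties in |d|, so use the tie-corrected normal approximation.
        E[W] = n(n+1)/4 = 11*12/4 = 33.
        Tie groups: |d|=2 (t=4), |d|=4 (t=2), |d|=5 (t=2), |d|=7 (t=2); sum(t^3 - t) = 78.
        Var[W] = n(n+1)(2n+1)/24 - sum(t^3-t)/48 = 3036/24 - 78/48 = 124.875.
        z = (W - E[W]) / sqrt(Var[W]) = (24 - 33) / 11.1747 = -0.8054.
        Two-sided p = 2*Phi(z) = 0.420596.
Step 6: alpha = 0.05. fail to reject H0.

W+ = 42, W- = 24, W = min = 24, p = 0.420596, fail to reject H0.


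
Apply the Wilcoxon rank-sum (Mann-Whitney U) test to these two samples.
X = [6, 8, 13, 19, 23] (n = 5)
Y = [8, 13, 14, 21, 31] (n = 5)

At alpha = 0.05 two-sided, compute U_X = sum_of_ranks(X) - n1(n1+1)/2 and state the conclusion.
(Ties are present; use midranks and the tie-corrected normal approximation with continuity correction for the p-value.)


Step 1: Combine and sort all 10 observations; assign midranks.
sorted (value, group): (6,X), (8,X), (8,Y), (13,X), (13,Y), (14,Y), (19,X), (21,Y), (23,X), (31,Y)
ranks: 6->1, 8->2.5, 8->2.5, 13->4.5, 13->4.5, 14->6, 19->7, 21->8, 23->9, 31->10
Step 2: Rank sum for X: R1 = 1 + 2.5 + 4.5 + 7 + 9 = 24.
Step 3: U_X = R1 - n1(n1+1)/2 = 24 - 5*6/2 = 24 - 15 = 9.
       U_Y = n1*n2 - U_X = 25 - 9 = 16.
Step 4: Ties are present, so use the tie-corrected normal approximation (with continuity correction) for the p-value.
Step 5: p-value = 0.528359; compare to alpha = 0.05. fail to reject H0.

U_X = 9, p = 0.528359, fail to reject H0 at alpha = 0.05.


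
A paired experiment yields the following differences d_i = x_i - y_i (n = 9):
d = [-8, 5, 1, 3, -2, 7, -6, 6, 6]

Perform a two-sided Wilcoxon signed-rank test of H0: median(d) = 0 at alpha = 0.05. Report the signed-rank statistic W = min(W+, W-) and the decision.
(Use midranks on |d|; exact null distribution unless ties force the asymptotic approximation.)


Step 1: Drop any zero differences (none here) and take |d_i|.
|d| = [8, 5, 1, 3, 2, 7, 6, 6, 6]
Step 2: Midrank |d_i| (ties get averaged ranks).
ranks: |8|->9, |5|->4, |1|->1, |3|->3, |2|->2, |7|->8, |6|->6, |6|->6, |6|->6
Step 3: Attach original signs; sum ranks with positive sign and with negative sign.
W+ = 4 + 1 + 3 + 8 + 6 + 6 = 28
W- = 9 + 2 + 6 = 17
(Check: W+ + W- = 45 should equal n(n+1)/2 = 45.)
Step 4: Test statistic W = min(W+, W-) = 17.
Step 5: Ties in |d|, so use the tie-corrected normal approximation.
        E[W] = n(n+1)/4 = 9*10/4 = 22.5.
        Tie groups: |d|=6 (t=3); sum(t^3 - t) = 24.
        Var[W] = n(n+1)(2n+1)/24 - sum(t^3-t)/48 = 1710/24 - 24/48 = 70.75.
        z = (W - E[W]) / sqrt(Var[W]) = (17 - 22.5) / 8.4113 = -0.6539.
        Two-sided p = 2*Phi(z) = 0.513188.
Step 6: alpha = 0.05. fail to reject H0.

W+ = 28, W- = 17, W = min = 17, p = 0.513188, fail to reject H0.


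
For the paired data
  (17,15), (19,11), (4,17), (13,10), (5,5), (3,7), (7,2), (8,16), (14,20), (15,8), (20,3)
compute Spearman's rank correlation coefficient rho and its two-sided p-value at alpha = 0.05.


Step 1: Rank x and y separately (midranks; no ties here).
rank(x): 17->9, 19->10, 4->2, 13->6, 5->3, 3->1, 7->4, 8->5, 14->7, 15->8, 20->11
rank(y): 15->8, 11->7, 17->10, 10->6, 5->3, 7->4, 2->1, 16->9, 20->11, 8->5, 3->2
Step 2: d_i = R_x(i) - R_y(i); compute d_i^2.
  (9-8)^2=1, (10-7)^2=9, (2-10)^2=64, (6-6)^2=0, (3-3)^2=0, (1-4)^2=9, (4-1)^2=9, (5-9)^2=16, (7-11)^2=16, (8-5)^2=9, (11-2)^2=81
sum(d^2) = 214.
Step 3: rho = 1 - 6*214 / (11*(11^2 - 1)) = 1 - 1284/1320 = 0.027273.
Step 4: Under H0, t = rho * sqrt((n-2)/(1-rho^2)) = 0.0818 ~ t(9).
Step 5: Two-sided p-value from the t-distribution with 9 df = 0.936558.
Step 6: alpha = 0.05. fail to reject H0.

rho = 0.0273, p = 0.936558, fail to reject H0 at alpha = 0.05.


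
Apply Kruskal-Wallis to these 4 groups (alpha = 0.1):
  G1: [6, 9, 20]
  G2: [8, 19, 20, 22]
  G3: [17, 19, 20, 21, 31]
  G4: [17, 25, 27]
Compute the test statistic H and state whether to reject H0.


Step 1: Combine all N = 15 observations and assign midranks.
sorted (value, group, rank): (6,G1,1), (8,G2,2), (9,G1,3), (17,G3,4.5), (17,G4,4.5), (19,G2,6.5), (19,G3,6.5), (20,G1,9), (20,G2,9), (20,G3,9), (21,G3,11), (22,G2,12), (25,G4,13), (27,G4,14), (31,G3,15)
Step 2: Sum ranks within each group.
R_1 = 13 (n_1 = 3)
R_2 = 29.5 (n_2 = 4)
R_3 = 46 (n_3 = 5)
R_4 = 31.5 (n_4 = 3)
Step 3: H = 12/(N(N+1)) * sum(R_i^2/n_i) - 3(N+1)
     = 12/(15*16) * (13^2/3 + 29.5^2/4 + 46^2/5 + 31.5^2/3) - 3*16
     = 0.050000 * 1027.85 - 48
     = 3.392292.
Step 4: Ties present; correction factor C = 1 - 36/(15^3 - 15) = 0.989286. Corrected H = 3.392292 / 0.989286 = 3.429031.
Step 5: Under H0, H ~ chi^2(3); p-value = 0.330084.
Step 6: alpha = 0.1. fail to reject H0.

H = 3.4290, df = 3, p = 0.330084, fail to reject H0.


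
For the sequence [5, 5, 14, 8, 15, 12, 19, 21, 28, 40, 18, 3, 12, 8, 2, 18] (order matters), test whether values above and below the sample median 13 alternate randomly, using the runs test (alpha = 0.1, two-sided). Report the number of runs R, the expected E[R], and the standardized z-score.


Step 1: Compute median = 13; label A = above, B = below.
Labels in order: BBABABAAAAABBBBA  (n_A = 8, n_B = 8)
Step 2: Count runs R = 8.
Step 3: Under H0 (random ordering), E[R] = 2*n_A*n_B/(n_A+n_B) + 1 = 2*8*8/16 + 1 = 9.0000.
        Var[R] = 2*n_A*n_B*(2*n_A*n_B - n_A - n_B) / ((n_A+n_B)^2 * (n_A+n_B-1)) = 14336/3840 = 3.7333.
        SD[R] = 1.9322.
Step 4: Continuity-corrected z = (R + 0.5 - E[R]) / SD[R] = (8 + 0.5 - 9.0000) / 1.9322 = -0.2588.
Step 5: Two-sided p-value via normal approximation = 2*(1 - Phi(|z|)) = 0.795809.
Step 6: alpha = 0.1. fail to reject H0.

R = 8, z = -0.2588, p = 0.795809, fail to reject H0.


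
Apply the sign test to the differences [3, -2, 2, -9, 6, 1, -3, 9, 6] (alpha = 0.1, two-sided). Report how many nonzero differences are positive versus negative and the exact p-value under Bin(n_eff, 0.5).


Step 1: Discard zero differences. Original n = 9; n_eff = number of nonzero differences = 9.
Nonzero differences (with sign): +3, -2, +2, -9, +6, +1, -3, +9, +6
Step 2: Count signs: positive = 6, negative = 3.
Step 3: Under H0: P(positive) = 0.5, so the number of positives S ~ Bin(9, 0.5).
Step 4: Two-sided exact p-value = sum of Bin(9,0.5) probabilities at or below the observed probability = 0.507812.
Step 5: alpha = 0.1. fail to reject H0.

n_eff = 9, pos = 6, neg = 3, p = 0.507812, fail to reject H0.


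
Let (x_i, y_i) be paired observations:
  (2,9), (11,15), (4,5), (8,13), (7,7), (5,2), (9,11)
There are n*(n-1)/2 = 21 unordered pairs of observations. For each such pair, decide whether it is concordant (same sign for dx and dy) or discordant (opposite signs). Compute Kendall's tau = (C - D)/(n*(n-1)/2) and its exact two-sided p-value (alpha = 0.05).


Step 1: Enumerate the 21 unordered pairs (i,j) with i<j and classify each by sign(x_j-x_i) * sign(y_j-y_i).
  (1,2):dx=+9,dy=+6->C; (1,3):dx=+2,dy=-4->D; (1,4):dx=+6,dy=+4->C; (1,5):dx=+5,dy=-2->D
  (1,6):dx=+3,dy=-7->D; (1,7):dx=+7,dy=+2->C; (2,3):dx=-7,dy=-10->C; (2,4):dx=-3,dy=-2->C
  (2,5):dx=-4,dy=-8->C; (2,6):dx=-6,dy=-13->C; (2,7):dx=-2,dy=-4->C; (3,4):dx=+4,dy=+8->C
  (3,5):dx=+3,dy=+2->C; (3,6):dx=+1,dy=-3->D; (3,7):dx=+5,dy=+6->C; (4,5):dx=-1,dy=-6->C
  (4,6):dx=-3,dy=-11->C; (4,7):dx=+1,dy=-2->D; (5,6):dx=-2,dy=-5->C; (5,7):dx=+2,dy=+4->C
  (6,7):dx=+4,dy=+9->C
Step 2: C = 16, D = 5, total pairs = 21.
Step 3: tau = (C - D)/(n(n-1)/2) = (16 - 5)/21 = 0.523810.
Step 4: Exact two-sided p-value (enumerate n! = 5040 permutations of y under H0): p = 0.136111.
Step 5: alpha = 0.05. fail to reject H0.

tau_b = 0.5238 (C=16, D=5), p = 0.136111, fail to reject H0.


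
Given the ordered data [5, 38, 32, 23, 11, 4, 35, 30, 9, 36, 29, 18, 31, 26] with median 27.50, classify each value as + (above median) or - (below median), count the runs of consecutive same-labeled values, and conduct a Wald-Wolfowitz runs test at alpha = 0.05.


Step 1: Compute median = 27.50; label A = above, B = below.
Labels in order: BAABBBAABAABAB  (n_A = 7, n_B = 7)
Step 2: Count runs R = 9.
Step 3: Under H0 (random ordering), E[R] = 2*n_A*n_B/(n_A+n_B) + 1 = 2*7*7/14 + 1 = 8.0000.
        Var[R] = 2*n_A*n_B*(2*n_A*n_B - n_A - n_B) / ((n_A+n_B)^2 * (n_A+n_B-1)) = 8232/2548 = 3.2308.
        SD[R] = 1.7974.
Step 4: Continuity-corrected z = (R - 0.5 - E[R]) / SD[R] = (9 - 0.5 - 8.0000) / 1.7974 = 0.2782.
Step 5: Two-sided p-value via normal approximation = 2*(1 - Phi(|z|)) = 0.780879.
Step 6: alpha = 0.05. fail to reject H0.

R = 9, z = 0.2782, p = 0.780879, fail to reject H0.


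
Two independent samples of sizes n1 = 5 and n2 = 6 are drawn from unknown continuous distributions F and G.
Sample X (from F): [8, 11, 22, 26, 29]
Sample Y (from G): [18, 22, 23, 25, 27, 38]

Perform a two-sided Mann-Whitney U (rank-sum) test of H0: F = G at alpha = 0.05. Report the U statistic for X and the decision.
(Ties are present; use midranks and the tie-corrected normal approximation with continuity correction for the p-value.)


Step 1: Combine and sort all 11 observations; assign midranks.
sorted (value, group): (8,X), (11,X), (18,Y), (22,X), (22,Y), (23,Y), (25,Y), (26,X), (27,Y), (29,X), (38,Y)
ranks: 8->1, 11->2, 18->3, 22->4.5, 22->4.5, 23->6, 25->7, 26->8, 27->9, 29->10, 38->11
Step 2: Rank sum for X: R1 = 1 + 2 + 4.5 + 8 + 10 = 25.5.
Step 3: U_X = R1 - n1(n1+1)/2 = 25.5 - 5*6/2 = 25.5 - 15 = 10.5.
       U_Y = n1*n2 - U_X = 30 - 10.5 = 19.5.
Step 4: Ties are present, so use the tie-corrected normal approximation (with continuity correction) for the p-value.
Step 5: p-value = 0.464192; compare to alpha = 0.05. fail to reject H0.

U_X = 10.5, p = 0.464192, fail to reject H0 at alpha = 0.05.


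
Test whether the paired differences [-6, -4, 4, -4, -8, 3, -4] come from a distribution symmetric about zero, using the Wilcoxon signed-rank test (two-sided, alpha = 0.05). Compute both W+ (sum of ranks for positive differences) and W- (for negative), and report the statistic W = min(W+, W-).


Step 1: Drop any zero differences (none here) and take |d_i|.
|d| = [6, 4, 4, 4, 8, 3, 4]
Step 2: Midrank |d_i| (ties get averaged ranks).
ranks: |6|->6, |4|->3.5, |4|->3.5, |4|->3.5, |8|->7, |3|->1, |4|->3.5
Step 3: Attach original signs; sum ranks with positive sign and with negative sign.
W+ = 3.5 + 1 = 4.5
W- = 6 + 3.5 + 3.5 + 7 + 3.5 = 23.5
(Check: W+ + W- = 28 should equal n(n+1)/2 = 28.)
Step 4: Test statistic W = min(W+, W-) = 4.5.
Step 5: Ties in |d|, so use the tie-corrected normal approximation.
        E[W] = n(n+1)/4 = 7*8/4 = 14.
        Tie groups: |d|=4 (t=4); sum(t^3 - t) = 60.
        Var[W] = n(n+1)(2n+1)/24 - sum(t^3-t)/48 = 840/24 - 60/48 = 33.75.
        z = (W - E[W]) / sqrt(Var[W]) = (4.5 - 14) / 5.8095 = -1.6353.
        Two-sided p = 2*Phi(z) = 0.101995.
Step 6: alpha = 0.05. fail to reject H0.

W+ = 4.5, W- = 23.5, W = min = 4.5, p = 0.101995, fail to reject H0.


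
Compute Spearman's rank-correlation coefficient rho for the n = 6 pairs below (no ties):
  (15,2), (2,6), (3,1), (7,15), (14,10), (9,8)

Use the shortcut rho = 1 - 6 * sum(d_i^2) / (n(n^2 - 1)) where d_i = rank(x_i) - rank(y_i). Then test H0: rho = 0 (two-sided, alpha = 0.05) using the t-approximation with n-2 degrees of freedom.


Step 1: Rank x and y separately (midranks; no ties here).
rank(x): 15->6, 2->1, 3->2, 7->3, 14->5, 9->4
rank(y): 2->2, 6->3, 1->1, 15->6, 10->5, 8->4
Step 2: d_i = R_x(i) - R_y(i); compute d_i^2.
  (6-2)^2=16, (1-3)^2=4, (2-1)^2=1, (3-6)^2=9, (5-5)^2=0, (4-4)^2=0
sum(d^2) = 30.
Step 3: rho = 1 - 6*30 / (6*(6^2 - 1)) = 1 - 180/210 = 0.142857.
Step 4: Under H0, t = rho * sqrt((n-2)/(1-rho^2)) = 0.2887 ~ t(4).
Step 5: Two-sided p-value from the t-distribution with 4 df = 0.787172.
Step 6: alpha = 0.05. fail to reject H0.

rho = 0.1429, p = 0.787172, fail to reject H0 at alpha = 0.05.


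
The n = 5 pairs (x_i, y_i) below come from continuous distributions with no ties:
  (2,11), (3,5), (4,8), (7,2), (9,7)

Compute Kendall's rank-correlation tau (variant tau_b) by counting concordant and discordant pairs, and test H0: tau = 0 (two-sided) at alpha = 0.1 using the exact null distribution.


Step 1: Enumerate the 10 unordered pairs (i,j) with i<j and classify each by sign(x_j-x_i) * sign(y_j-y_i).
  (1,2):dx=+1,dy=-6->D; (1,3):dx=+2,dy=-3->D; (1,4):dx=+5,dy=-9->D; (1,5):dx=+7,dy=-4->D
  (2,3):dx=+1,dy=+3->C; (2,4):dx=+4,dy=-3->D; (2,5):dx=+6,dy=+2->C; (3,4):dx=+3,dy=-6->D
  (3,5):dx=+5,dy=-1->D; (4,5):dx=+2,dy=+5->C
Step 2: C = 3, D = 7, total pairs = 10.
Step 3: tau = (C - D)/(n(n-1)/2) = (3 - 7)/10 = -0.400000.
Step 4: Exact two-sided p-value (enumerate n! = 120 permutations of y under H0): p = 0.483333.
Step 5: alpha = 0.1. fail to reject H0.

tau_b = -0.4000 (C=3, D=7), p = 0.483333, fail to reject H0.


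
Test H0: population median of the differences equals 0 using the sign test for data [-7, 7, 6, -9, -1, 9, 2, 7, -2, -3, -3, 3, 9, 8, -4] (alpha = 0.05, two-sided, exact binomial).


Step 1: Discard zero differences. Original n = 15; n_eff = number of nonzero differences = 15.
Nonzero differences (with sign): -7, +7, +6, -9, -1, +9, +2, +7, -2, -3, -3, +3, +9, +8, -4
Step 2: Count signs: positive = 8, negative = 7.
Step 3: Under H0: P(positive) = 0.5, so the number of positives S ~ Bin(15, 0.5).
Step 4: Two-sided exact p-value = sum of Bin(15,0.5) probabilities at or below the observed probability = 1.000000.
Step 5: alpha = 0.05. fail to reject H0.

n_eff = 15, pos = 8, neg = 7, p = 1.000000, fail to reject H0.


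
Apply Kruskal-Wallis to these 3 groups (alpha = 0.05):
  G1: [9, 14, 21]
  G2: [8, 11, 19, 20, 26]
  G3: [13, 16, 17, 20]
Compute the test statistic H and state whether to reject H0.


Step 1: Combine all N = 12 observations and assign midranks.
sorted (value, group, rank): (8,G2,1), (9,G1,2), (11,G2,3), (13,G3,4), (14,G1,5), (16,G3,6), (17,G3,7), (19,G2,8), (20,G2,9.5), (20,G3,9.5), (21,G1,11), (26,G2,12)
Step 2: Sum ranks within each group.
R_1 = 18 (n_1 = 3)
R_2 = 33.5 (n_2 = 5)
R_3 = 26.5 (n_3 = 4)
Step 3: H = 12/(N(N+1)) * sum(R_i^2/n_i) - 3(N+1)
     = 12/(12*13) * (18^2/3 + 33.5^2/5 + 26.5^2/4) - 3*13
     = 0.076923 * 508.012 - 39
     = 0.077885.
Step 4: Ties present; correction factor C = 1 - 6/(12^3 - 12) = 0.996503. Corrected H = 0.077885 / 0.996503 = 0.078158.
Step 5: Under H0, H ~ chi^2(2); p-value = 0.961675.
Step 6: alpha = 0.05. fail to reject H0.

H = 0.0782, df = 2, p = 0.961675, fail to reject H0.


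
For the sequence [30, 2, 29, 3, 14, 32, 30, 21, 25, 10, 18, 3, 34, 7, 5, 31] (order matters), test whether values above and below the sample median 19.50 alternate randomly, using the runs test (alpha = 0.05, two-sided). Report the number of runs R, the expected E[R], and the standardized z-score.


Step 1: Compute median = 19.50; label A = above, B = below.
Labels in order: ABABBAAAABBBABBA  (n_A = 8, n_B = 8)
Step 2: Count runs R = 9.
Step 3: Under H0 (random ordering), E[R] = 2*n_A*n_B/(n_A+n_B) + 1 = 2*8*8/16 + 1 = 9.0000.
        Var[R] = 2*n_A*n_B*(2*n_A*n_B - n_A - n_B) / ((n_A+n_B)^2 * (n_A+n_B-1)) = 14336/3840 = 3.7333.
        SD[R] = 1.9322.
Step 4: R = E[R], so z = 0 with no continuity correction.
Step 5: Two-sided p-value via normal approximation = 2*(1 - Phi(|z|)) = 1.000000.
Step 6: alpha = 0.05. fail to reject H0.

R = 9, z = 0.0000, p = 1.000000, fail to reject H0.


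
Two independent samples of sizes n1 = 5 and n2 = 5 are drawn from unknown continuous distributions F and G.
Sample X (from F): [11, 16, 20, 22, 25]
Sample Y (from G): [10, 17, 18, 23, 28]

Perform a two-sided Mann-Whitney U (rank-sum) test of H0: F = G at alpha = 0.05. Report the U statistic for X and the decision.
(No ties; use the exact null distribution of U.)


Step 1: Combine and sort all 10 observations; assign midranks.
sorted (value, group): (10,Y), (11,X), (16,X), (17,Y), (18,Y), (20,X), (22,X), (23,Y), (25,X), (28,Y)
ranks: 10->1, 11->2, 16->3, 17->4, 18->5, 20->6, 22->7, 23->8, 25->9, 28->10
Step 2: Rank sum for X: R1 = 2 + 3 + 6 + 7 + 9 = 27.
Step 3: U_X = R1 - n1(n1+1)/2 = 27 - 5*6/2 = 27 - 15 = 12.
       U_Y = n1*n2 - U_X = 25 - 12 = 13.
Step 4: No ties, so the exact null distribution of U (based on enumerating the C(10,5) = 252 equally likely rank assignments) gives the two-sided p-value.
Step 5: p-value = 1.000000; compare to alpha = 0.05. fail to reject H0.

U_X = 12, p = 1.000000, fail to reject H0 at alpha = 0.05.


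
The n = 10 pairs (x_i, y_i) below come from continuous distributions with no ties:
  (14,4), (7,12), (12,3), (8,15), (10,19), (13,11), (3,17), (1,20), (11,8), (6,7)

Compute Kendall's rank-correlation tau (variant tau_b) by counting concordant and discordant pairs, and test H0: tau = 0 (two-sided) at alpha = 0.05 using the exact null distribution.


Step 1: Enumerate the 45 unordered pairs (i,j) with i<j and classify each by sign(x_j-x_i) * sign(y_j-y_i).
  (1,2):dx=-7,dy=+8->D; (1,3):dx=-2,dy=-1->C; (1,4):dx=-6,dy=+11->D; (1,5):dx=-4,dy=+15->D
  (1,6):dx=-1,dy=+7->D; (1,7):dx=-11,dy=+13->D; (1,8):dx=-13,dy=+16->D; (1,9):dx=-3,dy=+4->D
  (1,10):dx=-8,dy=+3->D; (2,3):dx=+5,dy=-9->D; (2,4):dx=+1,dy=+3->C; (2,5):dx=+3,dy=+7->C
  (2,6):dx=+6,dy=-1->D; (2,7):dx=-4,dy=+5->D; (2,8):dx=-6,dy=+8->D; (2,9):dx=+4,dy=-4->D
  (2,10):dx=-1,dy=-5->C; (3,4):dx=-4,dy=+12->D; (3,5):dx=-2,dy=+16->D; (3,6):dx=+1,dy=+8->C
  (3,7):dx=-9,dy=+14->D; (3,8):dx=-11,dy=+17->D; (3,9):dx=-1,dy=+5->D; (3,10):dx=-6,dy=+4->D
  (4,5):dx=+2,dy=+4->C; (4,6):dx=+5,dy=-4->D; (4,7):dx=-5,dy=+2->D; (4,8):dx=-7,dy=+5->D
  (4,9):dx=+3,dy=-7->D; (4,10):dx=-2,dy=-8->C; (5,6):dx=+3,dy=-8->D; (5,7):dx=-7,dy=-2->C
  (5,8):dx=-9,dy=+1->D; (5,9):dx=+1,dy=-11->D; (5,10):dx=-4,dy=-12->C; (6,7):dx=-10,dy=+6->D
  (6,8):dx=-12,dy=+9->D; (6,9):dx=-2,dy=-3->C; (6,10):dx=-7,dy=-4->C; (7,8):dx=-2,dy=+3->D
  (7,9):dx=+8,dy=-9->D; (7,10):dx=+3,dy=-10->D; (8,9):dx=+10,dy=-12->D; (8,10):dx=+5,dy=-13->D
  (9,10):dx=-5,dy=-1->C
Step 2: C = 12, D = 33, total pairs = 45.
Step 3: tau = (C - D)/(n(n-1)/2) = (12 - 33)/45 = -0.466667.
Step 4: Exact two-sided p-value (enumerate n! = 3628800 permutations of y under H0): p = 0.072550.
Step 5: alpha = 0.05. fail to reject H0.

tau_b = -0.4667 (C=12, D=33), p = 0.072550, fail to reject H0.


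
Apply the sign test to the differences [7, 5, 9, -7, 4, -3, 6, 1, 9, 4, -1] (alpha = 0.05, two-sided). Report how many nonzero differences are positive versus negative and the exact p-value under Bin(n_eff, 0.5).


Step 1: Discard zero differences. Original n = 11; n_eff = number of nonzero differences = 11.
Nonzero differences (with sign): +7, +5, +9, -7, +4, -3, +6, +1, +9, +4, -1
Step 2: Count signs: positive = 8, negative = 3.
Step 3: Under H0: P(positive) = 0.5, so the number of positives S ~ Bin(11, 0.5).
Step 4: Two-sided exact p-value = sum of Bin(11,0.5) probabilities at or below the observed probability = 0.226562.
Step 5: alpha = 0.05. fail to reject H0.

n_eff = 11, pos = 8, neg = 3, p = 0.226562, fail to reject H0.
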